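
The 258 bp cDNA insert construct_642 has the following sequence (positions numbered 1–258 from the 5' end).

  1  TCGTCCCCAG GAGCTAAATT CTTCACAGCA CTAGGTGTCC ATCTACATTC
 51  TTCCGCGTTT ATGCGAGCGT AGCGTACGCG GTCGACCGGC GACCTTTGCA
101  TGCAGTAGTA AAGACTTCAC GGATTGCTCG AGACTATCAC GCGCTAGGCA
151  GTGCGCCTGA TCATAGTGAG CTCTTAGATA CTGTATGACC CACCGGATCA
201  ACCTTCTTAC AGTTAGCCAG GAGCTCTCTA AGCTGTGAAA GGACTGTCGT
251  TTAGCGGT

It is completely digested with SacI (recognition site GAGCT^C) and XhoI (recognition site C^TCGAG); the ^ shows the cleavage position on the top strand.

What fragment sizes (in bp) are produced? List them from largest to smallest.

SacI sites (GAGCTC) start at positions 168, 221.
SacI cuts after base 5 of each site (before the last base), so after positions 172, 225.
The XhoI site (CTCGAG) starts at position 127.
XhoI cuts after the first base of each site, so after position 127.
Combined cut positions: 127, 172, 225.
Linear molecule, 3 cuts → 4 fragments:
  1–127 → 127 bp
  128–172 → 45 bp
  173–225 → 53 bp
  226–258 → 33 bp
Sorted largest to smallest: 127, 53, 45, 33 bp.

127, 53, 45, 33 bp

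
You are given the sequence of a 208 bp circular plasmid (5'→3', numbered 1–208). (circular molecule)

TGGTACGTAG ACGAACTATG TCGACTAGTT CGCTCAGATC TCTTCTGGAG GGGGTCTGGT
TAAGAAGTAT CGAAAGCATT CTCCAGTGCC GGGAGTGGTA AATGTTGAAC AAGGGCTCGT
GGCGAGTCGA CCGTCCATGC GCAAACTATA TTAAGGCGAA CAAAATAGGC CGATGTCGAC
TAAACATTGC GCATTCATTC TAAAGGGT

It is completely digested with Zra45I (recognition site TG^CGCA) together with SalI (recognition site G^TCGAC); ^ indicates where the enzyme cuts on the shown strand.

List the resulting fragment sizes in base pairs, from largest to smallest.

Zra45I sites (TGCGCA) start at positions 138, 188.
Zra45I cuts after base 2 of each site, so after positions 139, 189.
SalI sites (GTCGAC) start at positions 20, 126, 175.
SalI cuts after the first base of each site, so after positions 20, 126, 175.
Combined cut positions: 20, 126, 139, 175, 189.
Circular molecule, 5 cuts → 5 fragments:
  21–126 → 106 bp
  127–139 → 13 bp
  140–175 → 36 bp
  176–189 → 14 bp
  190–208 then 1–20 → 19 + 20 = 39 bp
Sorted largest to smallest: 106, 39, 36, 14, 13 bp.

106, 39, 36, 14, 13 bp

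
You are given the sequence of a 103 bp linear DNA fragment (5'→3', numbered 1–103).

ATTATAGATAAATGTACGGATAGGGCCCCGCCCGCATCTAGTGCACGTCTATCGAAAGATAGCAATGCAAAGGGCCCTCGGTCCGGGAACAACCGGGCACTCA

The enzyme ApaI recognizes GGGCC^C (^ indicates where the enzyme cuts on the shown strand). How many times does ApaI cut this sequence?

GGGCCC occurs starting at positions 23, 72.
ApaI cuts at 2 sites.

2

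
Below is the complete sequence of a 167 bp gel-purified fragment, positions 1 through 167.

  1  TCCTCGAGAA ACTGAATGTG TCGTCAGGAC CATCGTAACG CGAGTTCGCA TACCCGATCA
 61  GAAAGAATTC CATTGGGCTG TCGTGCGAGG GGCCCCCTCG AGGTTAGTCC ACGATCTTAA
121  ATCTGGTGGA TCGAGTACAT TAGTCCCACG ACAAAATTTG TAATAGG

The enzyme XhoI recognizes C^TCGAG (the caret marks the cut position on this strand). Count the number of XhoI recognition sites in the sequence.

2

CTCGAG occurs starting at positions 3, 97.
XhoI cuts at 2 sites.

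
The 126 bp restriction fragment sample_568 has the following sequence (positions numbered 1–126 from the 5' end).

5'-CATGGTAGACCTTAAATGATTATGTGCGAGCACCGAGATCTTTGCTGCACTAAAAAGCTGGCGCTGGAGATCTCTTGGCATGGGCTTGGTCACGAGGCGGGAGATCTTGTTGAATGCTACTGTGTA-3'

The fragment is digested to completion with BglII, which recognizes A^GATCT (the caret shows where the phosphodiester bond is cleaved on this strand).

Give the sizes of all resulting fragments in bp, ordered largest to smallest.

BglII sites (AGATCT) start at positions 36, 68, 102.
BglII cuts after the first base of each site, so after positions 36, 68, 102.
Linear molecule, 3 cuts → 4 fragments:
  1–36 → 36 bp
  37–68 → 32 bp
  69–102 → 34 bp
  103–126 → 24 bp
Sorted largest to smallest: 36, 34, 32, 24 bp.

36, 34, 32, 24 bp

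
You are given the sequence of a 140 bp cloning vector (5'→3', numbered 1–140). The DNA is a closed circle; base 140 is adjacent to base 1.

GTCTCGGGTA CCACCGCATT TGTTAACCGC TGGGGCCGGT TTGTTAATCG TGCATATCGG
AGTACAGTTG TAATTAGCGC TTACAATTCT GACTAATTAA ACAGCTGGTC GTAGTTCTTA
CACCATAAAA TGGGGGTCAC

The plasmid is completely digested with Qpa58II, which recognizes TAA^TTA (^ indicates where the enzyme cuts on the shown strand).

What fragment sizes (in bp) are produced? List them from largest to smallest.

Qpa58II sites (TAATTA) start at positions 71, 94.
Qpa58II cuts after base 3 of each site, so after positions 73, 96.
Circular molecule, 2 cuts → 2 fragments:
  74–96 → 23 bp
  97–140 then 1–73 → 44 + 73 = 117 bp
Sorted largest to smallest: 117, 23 bp.

117, 23 bp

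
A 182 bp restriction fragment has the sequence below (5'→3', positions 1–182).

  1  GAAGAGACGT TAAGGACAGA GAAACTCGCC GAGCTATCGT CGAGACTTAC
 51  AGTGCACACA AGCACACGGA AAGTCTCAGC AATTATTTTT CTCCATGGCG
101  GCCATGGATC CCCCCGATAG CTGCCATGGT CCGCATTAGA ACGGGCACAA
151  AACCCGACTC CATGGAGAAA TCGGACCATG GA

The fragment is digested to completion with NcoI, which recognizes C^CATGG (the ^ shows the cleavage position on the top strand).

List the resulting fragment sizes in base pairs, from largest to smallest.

NcoI sites (CCATGG) start at positions 93, 102, 124, 160, 176.
NcoI cuts after the first base of each site, so after positions 93, 102, 124, 160, 176.
Linear molecule, 5 cuts → 6 fragments:
  1–93 → 93 bp
  94–102 → 9 bp
  103–124 → 22 bp
  125–160 → 36 bp
  161–176 → 16 bp
  177–182 → 6 bp
Sorted largest to smallest: 93, 36, 22, 16, 9, 6 bp.

93, 36, 22, 16, 9, 6 bp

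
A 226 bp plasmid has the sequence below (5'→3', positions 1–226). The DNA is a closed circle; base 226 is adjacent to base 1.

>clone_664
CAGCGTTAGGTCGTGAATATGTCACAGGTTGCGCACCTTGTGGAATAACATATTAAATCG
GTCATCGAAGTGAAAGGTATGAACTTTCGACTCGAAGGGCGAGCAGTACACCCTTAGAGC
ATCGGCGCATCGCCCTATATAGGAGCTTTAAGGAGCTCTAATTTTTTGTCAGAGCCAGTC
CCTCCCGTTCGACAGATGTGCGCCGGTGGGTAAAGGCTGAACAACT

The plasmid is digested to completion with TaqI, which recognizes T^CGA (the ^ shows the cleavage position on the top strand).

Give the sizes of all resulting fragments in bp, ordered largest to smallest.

TaqI sites (TCGA) start at positions 65, 87, 92, 189.
TaqI cuts after the first base of each site, so after positions 65, 87, 92, 189.
Circular molecule, 4 cuts → 4 fragments:
  66–87 → 22 bp
  88–92 → 5 bp
  93–189 → 97 bp
  190–226 then 1–65 → 37 + 65 = 102 bp
Sorted largest to smallest: 102, 97, 22, 5 bp.

102, 97, 22, 5 bp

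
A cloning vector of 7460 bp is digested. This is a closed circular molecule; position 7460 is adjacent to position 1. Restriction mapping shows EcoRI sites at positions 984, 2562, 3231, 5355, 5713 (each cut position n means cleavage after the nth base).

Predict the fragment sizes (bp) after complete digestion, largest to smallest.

Circular molecule, 5 cuts → 5 fragments:
  2562 − 984 = 1578 bp
  3231 − 2562 = 669 bp
  5355 − 3231 = 2124 bp
  5713 − 5355 = 358 bp
  wrap: 7460 − 5713 + 984 = 2731 bp
Sorted largest to smallest: 2731, 2124, 1578, 669, 358 bp.

2731, 2124, 1578, 669, 358 bp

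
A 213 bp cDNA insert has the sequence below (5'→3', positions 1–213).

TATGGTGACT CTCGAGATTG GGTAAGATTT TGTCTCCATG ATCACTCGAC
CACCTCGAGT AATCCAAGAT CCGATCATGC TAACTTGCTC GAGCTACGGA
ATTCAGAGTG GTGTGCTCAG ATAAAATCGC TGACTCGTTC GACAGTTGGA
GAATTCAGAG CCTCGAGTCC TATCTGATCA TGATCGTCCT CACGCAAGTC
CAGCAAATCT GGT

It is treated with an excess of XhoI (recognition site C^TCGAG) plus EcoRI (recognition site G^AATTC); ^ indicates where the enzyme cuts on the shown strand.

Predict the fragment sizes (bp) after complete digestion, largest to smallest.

52, 51, 43, 34, 11, 11, 11 bp

XhoI sites (CTCGAG) start at positions 11, 54, 88, 162.
XhoI cuts after the first base of each site, so after positions 11, 54, 88, 162.
EcoRI sites (GAATTC) start at positions 99, 151.
EcoRI cuts after the first base of each site, so after positions 99, 151.
Combined cut positions: 11, 54, 88, 99, 151, 162.
Linear molecule, 6 cuts → 7 fragments:
  1–11 → 11 bp
  12–54 → 43 bp
  55–88 → 34 bp
  89–99 → 11 bp
  100–151 → 52 bp
  152–162 → 11 bp
  163–213 → 51 bp
Sorted largest to smallest: 52, 51, 43, 34, 11, 11, 11 bp.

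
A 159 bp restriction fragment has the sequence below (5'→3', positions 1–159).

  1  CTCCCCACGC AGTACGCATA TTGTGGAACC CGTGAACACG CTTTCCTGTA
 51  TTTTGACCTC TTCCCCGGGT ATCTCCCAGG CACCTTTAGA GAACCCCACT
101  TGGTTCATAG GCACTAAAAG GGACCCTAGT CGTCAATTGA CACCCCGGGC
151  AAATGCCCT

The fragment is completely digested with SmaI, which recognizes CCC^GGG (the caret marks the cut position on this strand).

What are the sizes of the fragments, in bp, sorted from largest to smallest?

80, 66, 13 bp

SmaI sites (CCCGGG) start at positions 64, 144.
SmaI cuts after base 3 of each site, so after positions 66, 146.
Linear molecule, 2 cuts → 3 fragments:
  1–66 → 66 bp
  67–146 → 80 bp
  147–159 → 13 bp
Sorted largest to smallest: 80, 66, 13 bp.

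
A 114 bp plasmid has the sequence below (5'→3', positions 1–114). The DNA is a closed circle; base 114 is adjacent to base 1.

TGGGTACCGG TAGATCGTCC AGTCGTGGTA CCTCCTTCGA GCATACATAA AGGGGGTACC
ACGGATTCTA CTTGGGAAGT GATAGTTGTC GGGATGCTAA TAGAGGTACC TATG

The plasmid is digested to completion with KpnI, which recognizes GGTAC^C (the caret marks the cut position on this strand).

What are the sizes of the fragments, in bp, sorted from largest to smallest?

KpnI sites (GGTACC) start at positions 3, 27, 55, 105.
KpnI cuts after base 5 of each site (before the last base), so after positions 7, 31, 59, 109.
Circular molecule, 4 cuts → 4 fragments:
  8–31 → 24 bp
  32–59 → 28 bp
  60–109 → 50 bp
  110–114 then 1–7 → 5 + 7 = 12 bp
Sorted largest to smallest: 50, 28, 24, 12 bp.

50, 28, 24, 12 bp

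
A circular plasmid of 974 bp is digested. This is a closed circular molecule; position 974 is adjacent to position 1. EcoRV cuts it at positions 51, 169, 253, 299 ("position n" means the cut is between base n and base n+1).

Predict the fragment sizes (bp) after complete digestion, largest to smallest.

726, 118, 84, 46 bp

Circular molecule, 4 cuts → 4 fragments:
  169 − 51 = 118 bp
  253 − 169 = 84 bp
  299 − 253 = 46 bp
  wrap: 974 − 299 + 51 = 726 bp
Sorted largest to smallest: 726, 118, 84, 46 bp.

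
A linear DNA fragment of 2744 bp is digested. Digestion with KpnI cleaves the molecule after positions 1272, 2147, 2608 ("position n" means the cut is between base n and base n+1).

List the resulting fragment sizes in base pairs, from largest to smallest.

Linear molecule, 3 cuts → 4 fragments:
  1272 − 0 = 1272 bp
  2147 − 1272 = 875 bp
  2608 − 2147 = 461 bp
  2744 − 2608 = 136 bp
Sorted largest to smallest: 1272, 875, 461, 136 bp.

1272, 875, 461, 136 bp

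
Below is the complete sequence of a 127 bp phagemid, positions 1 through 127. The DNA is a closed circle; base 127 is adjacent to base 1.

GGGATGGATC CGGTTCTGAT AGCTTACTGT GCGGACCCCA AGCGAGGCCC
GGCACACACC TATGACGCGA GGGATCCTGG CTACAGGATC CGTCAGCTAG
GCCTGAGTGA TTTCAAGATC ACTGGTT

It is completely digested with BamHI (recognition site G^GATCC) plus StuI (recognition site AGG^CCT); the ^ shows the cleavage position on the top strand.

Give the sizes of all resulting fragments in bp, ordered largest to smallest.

66, 32, 15, 14 bp

BamHI sites (GGATCC) start at positions 6, 72, 86.
BamHI cuts after the first base of each site, so after positions 6, 72, 86.
The StuI site (AGGCCT) starts at position 99.
StuI cuts after base 3 of each site, so after position 101.
Combined cut positions: 6, 72, 86, 101.
Circular molecule, 4 cuts → 4 fragments:
  7–72 → 66 bp
  73–86 → 14 bp
  87–101 → 15 bp
  102–127 then 1–6 → 26 + 6 = 32 bp
Sorted largest to smallest: 66, 32, 15, 14 bp.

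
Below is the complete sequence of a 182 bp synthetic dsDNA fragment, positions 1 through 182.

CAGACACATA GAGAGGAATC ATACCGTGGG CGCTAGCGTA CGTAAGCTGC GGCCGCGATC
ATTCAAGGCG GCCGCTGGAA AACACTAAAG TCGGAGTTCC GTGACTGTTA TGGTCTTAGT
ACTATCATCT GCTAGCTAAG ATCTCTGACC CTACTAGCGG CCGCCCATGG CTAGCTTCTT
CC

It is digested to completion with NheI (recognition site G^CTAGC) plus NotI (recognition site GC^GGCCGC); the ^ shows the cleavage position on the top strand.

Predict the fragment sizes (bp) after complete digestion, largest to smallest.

NheI sites (GCTAGC) start at positions 32, 131, 170.
NheI cuts after the first base of each site, so after positions 32, 131, 170.
NotI sites (GCGGCCGC) start at positions 49, 68, 157.
NotI cuts after base 2 of each site, so after positions 50, 69, 158.
Combined cut positions: 32, 50, 69, 131, 158, 170.
Linear molecule, 6 cuts → 7 fragments:
  1–32 → 32 bp
  33–50 → 18 bp
  51–69 → 19 bp
  70–131 → 62 bp
  132–158 → 27 bp
  159–170 → 12 bp
  171–182 → 12 bp
Sorted largest to smallest: 62, 32, 27, 19, 18, 12, 12 bp.

62, 32, 27, 19, 18, 12, 12 bp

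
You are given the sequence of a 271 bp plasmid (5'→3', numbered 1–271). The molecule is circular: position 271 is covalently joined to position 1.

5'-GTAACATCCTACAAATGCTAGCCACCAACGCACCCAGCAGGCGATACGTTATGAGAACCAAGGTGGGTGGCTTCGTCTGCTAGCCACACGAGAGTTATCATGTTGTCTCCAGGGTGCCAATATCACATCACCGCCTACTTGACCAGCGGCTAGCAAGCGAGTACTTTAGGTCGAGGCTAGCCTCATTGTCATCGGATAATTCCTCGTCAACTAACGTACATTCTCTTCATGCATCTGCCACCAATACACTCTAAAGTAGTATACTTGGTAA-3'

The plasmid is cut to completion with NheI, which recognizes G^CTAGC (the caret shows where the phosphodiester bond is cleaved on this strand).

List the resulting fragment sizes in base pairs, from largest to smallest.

NheI sites (GCTAGC) start at positions 17, 79, 149, 176.
NheI cuts after the first base of each site, so after positions 17, 79, 149, 176.
Circular molecule, 4 cuts → 4 fragments:
  18–79 → 62 bp
  80–149 → 70 bp
  150–176 → 27 bp
  177–271 then 1–17 → 95 + 17 = 112 bp
Sorted largest to smallest: 112, 70, 62, 27 bp.

112, 70, 62, 27 bp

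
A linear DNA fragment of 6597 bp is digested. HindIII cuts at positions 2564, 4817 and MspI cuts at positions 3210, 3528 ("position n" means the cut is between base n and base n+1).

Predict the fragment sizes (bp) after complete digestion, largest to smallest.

Combined cut positions (sorted): 2564, 3210, 3528, 4817.
Linear molecule, 4 cuts → 5 fragments:
  2564 − 0 = 2564 bp
  3210 − 2564 = 646 bp
  3528 − 3210 = 318 bp
  4817 − 3528 = 1289 bp
  6597 − 4817 = 1780 bp
Sorted largest to smallest: 2564, 1780, 1289, 646, 318 bp.

2564, 1780, 1289, 646, 318 bp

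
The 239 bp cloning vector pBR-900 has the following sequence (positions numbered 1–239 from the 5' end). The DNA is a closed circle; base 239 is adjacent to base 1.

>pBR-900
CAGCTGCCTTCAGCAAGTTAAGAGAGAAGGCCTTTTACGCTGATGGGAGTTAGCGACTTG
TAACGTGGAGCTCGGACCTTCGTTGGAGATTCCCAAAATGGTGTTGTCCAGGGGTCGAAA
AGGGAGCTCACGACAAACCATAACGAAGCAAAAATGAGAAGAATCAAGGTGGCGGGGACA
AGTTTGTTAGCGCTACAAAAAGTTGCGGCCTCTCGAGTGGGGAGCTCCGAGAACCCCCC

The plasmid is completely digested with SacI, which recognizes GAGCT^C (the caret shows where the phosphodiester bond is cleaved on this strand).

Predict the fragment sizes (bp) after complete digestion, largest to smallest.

98, 85, 56 bp

SacI sites (GAGCTC) start at positions 68, 124, 222.
SacI cuts after base 5 of each site (before the last base), so after positions 72, 128, 226.
Circular molecule, 3 cuts → 3 fragments:
  73–128 → 56 bp
  129–226 → 98 bp
  227–239 then 1–72 → 13 + 72 = 85 bp
Sorted largest to smallest: 98, 85, 56 bp.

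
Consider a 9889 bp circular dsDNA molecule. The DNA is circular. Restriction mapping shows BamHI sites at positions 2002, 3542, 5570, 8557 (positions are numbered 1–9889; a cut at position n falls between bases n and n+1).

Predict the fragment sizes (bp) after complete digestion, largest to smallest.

Circular molecule, 4 cuts → 4 fragments:
  3542 − 2002 = 1540 bp
  5570 − 3542 = 2028 bp
  8557 − 5570 = 2987 bp
  wrap: 9889 − 8557 + 2002 = 3334 bp
Sorted largest to smallest: 3334, 2987, 2028, 1540 bp.

3334, 2987, 2028, 1540 bp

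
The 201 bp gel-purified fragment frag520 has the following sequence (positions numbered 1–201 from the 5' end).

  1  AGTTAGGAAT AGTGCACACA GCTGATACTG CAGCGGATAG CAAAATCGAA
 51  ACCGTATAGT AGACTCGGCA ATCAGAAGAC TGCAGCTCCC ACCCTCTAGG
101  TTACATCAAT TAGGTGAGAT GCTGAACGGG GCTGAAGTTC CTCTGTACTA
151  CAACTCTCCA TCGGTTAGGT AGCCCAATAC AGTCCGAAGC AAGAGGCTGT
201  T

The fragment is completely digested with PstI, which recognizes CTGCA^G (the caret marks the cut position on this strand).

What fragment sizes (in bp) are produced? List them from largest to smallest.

117, 52, 32 bp

PstI sites (CTGCAG) start at positions 28, 80.
PstI cuts after base 5 of each site (before the last base), so after positions 32, 84.
Linear molecule, 2 cuts → 3 fragments:
  1–32 → 32 bp
  33–84 → 52 bp
  85–201 → 117 bp
Sorted largest to smallest: 117, 52, 32 bp.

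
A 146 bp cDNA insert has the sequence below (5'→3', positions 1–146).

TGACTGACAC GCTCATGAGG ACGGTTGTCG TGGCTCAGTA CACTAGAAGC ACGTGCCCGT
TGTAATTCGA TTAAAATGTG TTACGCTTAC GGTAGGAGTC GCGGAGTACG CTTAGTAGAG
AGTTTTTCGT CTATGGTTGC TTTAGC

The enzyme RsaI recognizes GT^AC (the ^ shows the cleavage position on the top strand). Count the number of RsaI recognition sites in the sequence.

GTAC occurs starting at positions 38, 106.
RsaI cuts at 2 sites.

2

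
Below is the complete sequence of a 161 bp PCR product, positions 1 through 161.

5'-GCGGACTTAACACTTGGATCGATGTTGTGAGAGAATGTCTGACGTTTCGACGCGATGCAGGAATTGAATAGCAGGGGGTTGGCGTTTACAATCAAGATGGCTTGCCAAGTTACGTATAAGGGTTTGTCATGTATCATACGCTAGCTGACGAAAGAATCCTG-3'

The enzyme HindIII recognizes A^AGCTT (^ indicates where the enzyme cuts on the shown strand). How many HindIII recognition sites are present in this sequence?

0

No occurrence of AAGCTT is present in the sequence.
HindIII does not cut: 0 sites.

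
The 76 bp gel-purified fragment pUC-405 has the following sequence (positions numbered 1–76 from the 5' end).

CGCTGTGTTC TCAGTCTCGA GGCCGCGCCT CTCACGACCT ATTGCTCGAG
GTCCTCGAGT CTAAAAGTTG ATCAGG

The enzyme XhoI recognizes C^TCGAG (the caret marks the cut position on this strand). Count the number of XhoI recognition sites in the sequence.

3

CTCGAG occurs starting at positions 16, 45, 54.
XhoI cuts at 3 sites.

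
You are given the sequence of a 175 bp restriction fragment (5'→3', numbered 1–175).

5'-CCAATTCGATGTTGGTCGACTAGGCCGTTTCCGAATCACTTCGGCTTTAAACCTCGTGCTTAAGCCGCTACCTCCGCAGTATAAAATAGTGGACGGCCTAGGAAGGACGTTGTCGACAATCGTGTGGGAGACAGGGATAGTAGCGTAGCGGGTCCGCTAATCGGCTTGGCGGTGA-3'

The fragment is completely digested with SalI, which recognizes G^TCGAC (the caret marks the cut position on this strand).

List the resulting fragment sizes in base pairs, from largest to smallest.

SalI sites (GTCGAC) start at positions 15, 112.
SalI cuts after the first base of each site, so after positions 15, 112.
Linear molecule, 2 cuts → 3 fragments:
  1–15 → 15 bp
  16–112 → 97 bp
  113–175 → 63 bp
Sorted largest to smallest: 97, 63, 15 bp.

97, 63, 15 bp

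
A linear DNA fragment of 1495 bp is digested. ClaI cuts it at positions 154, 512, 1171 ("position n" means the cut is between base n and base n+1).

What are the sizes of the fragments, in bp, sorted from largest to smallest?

Linear molecule, 3 cuts → 4 fragments:
  154 − 0 = 154 bp
  512 − 154 = 358 bp
  1171 − 512 = 659 bp
  1495 − 1171 = 324 bp
Sorted largest to smallest: 659, 358, 324, 154 bp.

659, 358, 324, 154 bp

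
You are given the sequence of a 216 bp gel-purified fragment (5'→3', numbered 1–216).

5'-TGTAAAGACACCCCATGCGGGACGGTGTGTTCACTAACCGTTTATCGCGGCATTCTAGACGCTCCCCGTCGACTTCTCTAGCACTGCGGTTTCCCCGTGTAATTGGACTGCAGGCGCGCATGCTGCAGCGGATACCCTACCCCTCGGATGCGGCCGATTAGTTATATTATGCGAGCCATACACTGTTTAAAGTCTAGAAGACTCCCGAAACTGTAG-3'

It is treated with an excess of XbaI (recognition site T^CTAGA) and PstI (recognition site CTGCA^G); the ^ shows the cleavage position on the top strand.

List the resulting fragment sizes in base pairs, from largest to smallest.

66, 58, 54, 23, 15 bp

XbaI sites (TCTAGA) start at positions 54, 193.
XbaI cuts after the first base of each site, so after positions 54, 193.
PstI sites (CTGCAG) start at positions 108, 123.
PstI cuts after base 5 of each site (before the last base), so after positions 112, 127.
Combined cut positions: 54, 112, 127, 193.
Linear molecule, 4 cuts → 5 fragments:
  1–54 → 54 bp
  55–112 → 58 bp
  113–127 → 15 bp
  128–193 → 66 bp
  194–216 → 23 bp
Sorted largest to smallest: 66, 58, 54, 23, 15 bp.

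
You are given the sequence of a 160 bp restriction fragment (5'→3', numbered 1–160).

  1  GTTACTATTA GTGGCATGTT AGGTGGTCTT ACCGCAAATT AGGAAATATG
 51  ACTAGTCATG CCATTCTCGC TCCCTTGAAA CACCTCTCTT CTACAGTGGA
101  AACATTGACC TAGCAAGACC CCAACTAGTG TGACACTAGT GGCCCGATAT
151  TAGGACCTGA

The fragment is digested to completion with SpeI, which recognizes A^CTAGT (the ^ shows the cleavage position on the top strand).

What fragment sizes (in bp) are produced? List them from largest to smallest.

73, 51, 25, 11 bp

SpeI sites (ACTAGT) start at positions 51, 124, 135.
SpeI cuts after the first base of each site, so after positions 51, 124, 135.
Linear molecule, 3 cuts → 4 fragments:
  1–51 → 51 bp
  52–124 → 73 bp
  125–135 → 11 bp
  136–160 → 25 bp
Sorted largest to smallest: 73, 51, 25, 11 bp.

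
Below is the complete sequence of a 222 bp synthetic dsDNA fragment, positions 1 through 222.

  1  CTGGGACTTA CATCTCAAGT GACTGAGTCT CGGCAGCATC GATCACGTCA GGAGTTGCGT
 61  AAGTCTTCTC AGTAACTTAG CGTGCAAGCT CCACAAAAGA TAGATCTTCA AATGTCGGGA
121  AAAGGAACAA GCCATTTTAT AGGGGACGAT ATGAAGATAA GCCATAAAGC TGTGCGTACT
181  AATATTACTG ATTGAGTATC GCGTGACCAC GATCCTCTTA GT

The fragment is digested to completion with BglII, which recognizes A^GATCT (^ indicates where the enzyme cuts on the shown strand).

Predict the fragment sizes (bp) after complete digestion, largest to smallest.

120, 102 bp

The BglII site (AGATCT) starts at position 102.
BglII cuts after the first base of each site, so after position 102.
Linear molecule, 1 cut → 2 fragments:
  1–102 → 102 bp
  103–222 → 120 bp
Sorted largest to smallest: 120, 102 bp.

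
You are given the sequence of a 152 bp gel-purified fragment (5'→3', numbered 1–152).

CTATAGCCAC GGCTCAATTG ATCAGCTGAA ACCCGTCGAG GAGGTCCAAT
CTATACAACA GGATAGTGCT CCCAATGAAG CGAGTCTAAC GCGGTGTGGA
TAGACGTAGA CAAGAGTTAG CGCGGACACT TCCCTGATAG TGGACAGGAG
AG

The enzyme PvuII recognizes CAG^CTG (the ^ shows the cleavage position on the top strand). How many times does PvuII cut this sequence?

1

CAGCTG occurs starting at position 23.
PvuII cuts at 1 site.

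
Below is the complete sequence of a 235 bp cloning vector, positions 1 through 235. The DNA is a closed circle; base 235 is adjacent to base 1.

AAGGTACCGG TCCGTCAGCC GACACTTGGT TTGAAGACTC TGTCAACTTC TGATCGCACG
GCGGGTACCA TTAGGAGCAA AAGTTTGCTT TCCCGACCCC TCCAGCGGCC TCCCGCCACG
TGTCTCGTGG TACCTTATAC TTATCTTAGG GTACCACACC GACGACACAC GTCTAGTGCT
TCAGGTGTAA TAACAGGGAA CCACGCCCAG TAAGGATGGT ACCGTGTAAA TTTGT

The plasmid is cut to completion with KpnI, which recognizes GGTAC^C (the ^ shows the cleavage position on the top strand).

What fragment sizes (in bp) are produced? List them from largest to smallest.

68, 65, 61, 21, 20 bp

KpnI sites (GGTACC) start at positions 3, 64, 129, 150, 218.
KpnI cuts after base 5 of each site (before the last base), so after positions 7, 68, 133, 154, 222.
Circular molecule, 5 cuts → 5 fragments:
  8–68 → 61 bp
  69–133 → 65 bp
  134–154 → 21 bp
  155–222 → 68 bp
  223–235 then 1–7 → 13 + 7 = 20 bp
Sorted largest to smallest: 68, 65, 61, 21, 20 bp.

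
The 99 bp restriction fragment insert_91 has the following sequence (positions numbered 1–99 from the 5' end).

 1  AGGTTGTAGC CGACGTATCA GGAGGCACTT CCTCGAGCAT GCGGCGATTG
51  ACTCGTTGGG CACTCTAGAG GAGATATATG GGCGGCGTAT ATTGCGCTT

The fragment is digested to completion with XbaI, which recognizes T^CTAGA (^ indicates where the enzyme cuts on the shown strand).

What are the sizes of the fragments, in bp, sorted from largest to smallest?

The XbaI site (TCTAGA) starts at position 64.
XbaI cuts after the first base of each site, so after position 64.
Linear molecule, 1 cut → 2 fragments:
  1–64 → 64 bp
  65–99 → 35 bp
Sorted largest to smallest: 64, 35 bp.

64, 35 bp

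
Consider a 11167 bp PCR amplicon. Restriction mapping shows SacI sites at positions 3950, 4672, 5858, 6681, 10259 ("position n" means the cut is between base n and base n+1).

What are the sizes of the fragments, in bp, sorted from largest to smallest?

3950, 3578, 1186, 908, 823, 722 bp

Linear molecule, 5 cuts → 6 fragments:
  3950 − 0 = 3950 bp
  4672 − 3950 = 722 bp
  5858 − 4672 = 1186 bp
  6681 − 5858 = 823 bp
  10259 − 6681 = 3578 bp
  11167 − 10259 = 908 bp
Sorted largest to smallest: 3950, 3578, 1186, 908, 823, 722 bp.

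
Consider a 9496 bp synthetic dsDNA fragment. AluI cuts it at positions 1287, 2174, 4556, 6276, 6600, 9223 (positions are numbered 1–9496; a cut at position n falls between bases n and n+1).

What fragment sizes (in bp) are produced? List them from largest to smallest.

Linear molecule, 6 cuts → 7 fragments:
  1287 − 0 = 1287 bp
  2174 − 1287 = 887 bp
  4556 − 2174 = 2382 bp
  6276 − 4556 = 1720 bp
  6600 − 6276 = 324 bp
  9223 − 6600 = 2623 bp
  9496 − 9223 = 273 bp
Sorted largest to smallest: 2623, 2382, 1720, 1287, 887, 324, 273 bp.

2623, 2382, 1720, 1287, 887, 324, 273 bp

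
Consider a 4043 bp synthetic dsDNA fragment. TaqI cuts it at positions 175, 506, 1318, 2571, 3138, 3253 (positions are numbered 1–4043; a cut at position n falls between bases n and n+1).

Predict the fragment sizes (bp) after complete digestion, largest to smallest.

Linear molecule, 6 cuts → 7 fragments:
  175 − 0 = 175 bp
  506 − 175 = 331 bp
  1318 − 506 = 812 bp
  2571 − 1318 = 1253 bp
  3138 − 2571 = 567 bp
  3253 − 3138 = 115 bp
  4043 − 3253 = 790 bp
Sorted largest to smallest: 1253, 812, 790, 567, 331, 175, 115 bp.

1253, 812, 790, 567, 331, 175, 115 bp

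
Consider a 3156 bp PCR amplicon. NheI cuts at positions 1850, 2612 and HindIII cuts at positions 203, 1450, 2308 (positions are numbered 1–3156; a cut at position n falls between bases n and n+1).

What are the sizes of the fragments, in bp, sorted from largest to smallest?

Combined cut positions (sorted): 203, 1450, 1850, 2308, 2612.
Linear molecule, 5 cuts → 6 fragments:
  203 − 0 = 203 bp
  1450 − 203 = 1247 bp
  1850 − 1450 = 400 bp
  2308 − 1850 = 458 bp
  2612 − 2308 = 304 bp
  3156 − 2612 = 544 bp
Sorted largest to smallest: 1247, 544, 458, 400, 304, 203 bp.

1247, 544, 458, 400, 304, 203 bp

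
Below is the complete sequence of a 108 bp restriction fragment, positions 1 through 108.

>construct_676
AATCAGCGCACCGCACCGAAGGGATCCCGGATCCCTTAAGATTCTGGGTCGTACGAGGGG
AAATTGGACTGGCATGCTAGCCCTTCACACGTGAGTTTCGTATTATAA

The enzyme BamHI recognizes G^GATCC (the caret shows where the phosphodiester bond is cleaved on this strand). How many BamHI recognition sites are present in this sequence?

GGATCC occurs starting at positions 22, 29.
BamHI cuts at 2 sites.

2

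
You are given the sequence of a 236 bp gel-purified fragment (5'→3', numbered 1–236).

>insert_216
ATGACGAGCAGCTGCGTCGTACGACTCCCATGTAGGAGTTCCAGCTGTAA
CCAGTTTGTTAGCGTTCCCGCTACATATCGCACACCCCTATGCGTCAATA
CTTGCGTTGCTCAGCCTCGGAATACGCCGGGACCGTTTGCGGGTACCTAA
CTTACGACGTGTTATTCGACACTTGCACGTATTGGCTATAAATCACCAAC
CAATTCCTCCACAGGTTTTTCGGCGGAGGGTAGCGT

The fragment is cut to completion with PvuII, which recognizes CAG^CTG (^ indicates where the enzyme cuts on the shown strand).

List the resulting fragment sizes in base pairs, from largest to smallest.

PvuII sites (CAGCTG) start at positions 9, 42.
PvuII cuts after base 3 of each site, so after positions 11, 44.
Linear molecule, 2 cuts → 3 fragments:
  1–11 → 11 bp
  12–44 → 33 bp
  45–236 → 192 bp
Sorted largest to smallest: 192, 33, 11 bp.

192, 33, 11 bp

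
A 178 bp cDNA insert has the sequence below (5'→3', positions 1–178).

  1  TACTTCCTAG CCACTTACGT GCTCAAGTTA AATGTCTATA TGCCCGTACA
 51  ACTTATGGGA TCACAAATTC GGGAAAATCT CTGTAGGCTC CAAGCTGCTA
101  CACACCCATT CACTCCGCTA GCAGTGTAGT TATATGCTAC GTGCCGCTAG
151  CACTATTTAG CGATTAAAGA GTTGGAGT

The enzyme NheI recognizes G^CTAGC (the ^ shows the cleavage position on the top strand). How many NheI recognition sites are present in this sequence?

2

GCTAGC occurs starting at positions 117, 146.
NheI cuts at 2 sites.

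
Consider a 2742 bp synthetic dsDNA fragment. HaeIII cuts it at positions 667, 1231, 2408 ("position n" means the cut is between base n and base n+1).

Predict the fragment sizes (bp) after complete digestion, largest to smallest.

1177, 667, 564, 334 bp

Linear molecule, 3 cuts → 4 fragments:
  667 − 0 = 667 bp
  1231 − 667 = 564 bp
  2408 − 1231 = 1177 bp
  2742 − 2408 = 334 bp
Sorted largest to smallest: 1177, 667, 564, 334 bp.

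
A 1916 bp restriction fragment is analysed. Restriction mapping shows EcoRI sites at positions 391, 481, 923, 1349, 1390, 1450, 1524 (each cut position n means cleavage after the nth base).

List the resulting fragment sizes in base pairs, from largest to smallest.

442, 426, 392, 391, 90, 74, 60, 41 bp

Linear molecule, 7 cuts → 8 fragments:
  391 − 0 = 391 bp
  481 − 391 = 90 bp
  923 − 481 = 442 bp
  1349 − 923 = 426 bp
  1390 − 1349 = 41 bp
  1450 − 1390 = 60 bp
  1524 − 1450 = 74 bp
  1916 − 1524 = 392 bp
Sorted largest to smallest: 442, 426, 392, 391, 90, 74, 60, 41 bp.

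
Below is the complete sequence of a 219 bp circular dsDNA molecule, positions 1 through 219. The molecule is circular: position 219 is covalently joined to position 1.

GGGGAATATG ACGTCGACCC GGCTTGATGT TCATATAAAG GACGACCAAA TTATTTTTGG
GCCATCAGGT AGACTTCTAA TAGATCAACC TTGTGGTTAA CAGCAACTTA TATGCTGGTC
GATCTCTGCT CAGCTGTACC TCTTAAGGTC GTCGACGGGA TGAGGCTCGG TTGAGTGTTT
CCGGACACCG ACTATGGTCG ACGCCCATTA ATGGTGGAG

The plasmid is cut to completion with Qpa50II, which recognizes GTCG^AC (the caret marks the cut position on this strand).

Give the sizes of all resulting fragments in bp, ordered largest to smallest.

138, 46, 35 bp

Qpa50II sites (GTCGAC) start at positions 13, 151, 197.
Qpa50II cuts after base 4 of each site, so after positions 16, 154, 200.
Circular molecule, 3 cuts → 3 fragments:
  17–154 → 138 bp
  155–200 → 46 bp
  201–219 then 1–16 → 19 + 16 = 35 bp
Sorted largest to smallest: 138, 46, 35 bp.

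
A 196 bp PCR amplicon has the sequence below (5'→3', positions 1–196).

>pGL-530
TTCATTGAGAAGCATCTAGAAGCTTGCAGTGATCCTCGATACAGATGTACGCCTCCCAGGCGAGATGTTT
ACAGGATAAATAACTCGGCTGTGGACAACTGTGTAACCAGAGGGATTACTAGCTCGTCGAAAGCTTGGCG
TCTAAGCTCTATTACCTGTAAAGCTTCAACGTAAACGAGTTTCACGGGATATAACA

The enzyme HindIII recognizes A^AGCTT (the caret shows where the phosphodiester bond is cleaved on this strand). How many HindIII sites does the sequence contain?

3

AAGCTT occurs starting at positions 20, 131, 161.
HindIII cuts at 3 sites.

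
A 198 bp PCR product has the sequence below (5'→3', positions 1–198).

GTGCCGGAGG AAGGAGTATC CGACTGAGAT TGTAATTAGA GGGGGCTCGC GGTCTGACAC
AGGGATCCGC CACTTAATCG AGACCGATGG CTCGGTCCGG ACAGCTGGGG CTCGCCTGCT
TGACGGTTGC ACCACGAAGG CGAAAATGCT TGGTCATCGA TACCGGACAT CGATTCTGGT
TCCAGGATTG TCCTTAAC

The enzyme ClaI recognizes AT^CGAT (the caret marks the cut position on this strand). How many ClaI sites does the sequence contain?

2

ATCGAT occurs starting at positions 156, 169.
ClaI cuts at 2 sites.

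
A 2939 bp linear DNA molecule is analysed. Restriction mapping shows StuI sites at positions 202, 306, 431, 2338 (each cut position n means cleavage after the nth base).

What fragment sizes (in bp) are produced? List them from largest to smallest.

1907, 601, 202, 125, 104 bp

Linear molecule, 4 cuts → 5 fragments:
  202 − 0 = 202 bp
  306 − 202 = 104 bp
  431 − 306 = 125 bp
  2338 − 431 = 1907 bp
  2939 − 2338 = 601 bp
Sorted largest to smallest: 1907, 601, 202, 125, 104 bp.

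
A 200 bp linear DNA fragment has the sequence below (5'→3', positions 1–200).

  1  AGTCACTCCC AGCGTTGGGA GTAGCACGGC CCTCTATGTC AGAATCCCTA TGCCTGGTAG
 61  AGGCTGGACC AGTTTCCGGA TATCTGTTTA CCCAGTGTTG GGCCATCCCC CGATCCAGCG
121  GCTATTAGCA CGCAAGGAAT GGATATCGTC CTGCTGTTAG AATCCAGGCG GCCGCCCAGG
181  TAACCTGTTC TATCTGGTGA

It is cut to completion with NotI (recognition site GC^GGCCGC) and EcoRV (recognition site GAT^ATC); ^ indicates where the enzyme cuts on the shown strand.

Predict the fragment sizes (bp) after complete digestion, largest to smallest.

The NotI site (GCGGCCGC) starts at position 168.
NotI cuts after base 2 of each site, so after position 169.
EcoRV sites (GATATC) start at positions 79, 142.
EcoRV cuts after base 3 of each site, so after positions 81, 144.
Combined cut positions: 81, 144, 169.
Linear molecule, 3 cuts → 4 fragments:
  1–81 → 81 bp
  82–144 → 63 bp
  145–169 → 25 bp
  170–200 → 31 bp
Sorted largest to smallest: 81, 63, 31, 25 bp.

81, 63, 31, 25 bp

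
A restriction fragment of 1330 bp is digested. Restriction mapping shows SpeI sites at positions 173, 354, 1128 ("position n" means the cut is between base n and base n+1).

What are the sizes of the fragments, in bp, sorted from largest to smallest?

774, 202, 181, 173 bp

Linear molecule, 3 cuts → 4 fragments:
  173 − 0 = 173 bp
  354 − 173 = 181 bp
  1128 − 354 = 774 bp
  1330 − 1128 = 202 bp
Sorted largest to smallest: 774, 202, 181, 173 bp.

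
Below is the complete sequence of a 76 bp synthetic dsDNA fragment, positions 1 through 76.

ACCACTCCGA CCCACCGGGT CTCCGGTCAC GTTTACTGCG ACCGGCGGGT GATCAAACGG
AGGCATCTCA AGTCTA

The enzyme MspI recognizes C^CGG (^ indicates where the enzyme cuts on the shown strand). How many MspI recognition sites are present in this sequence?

3

CCGG occurs starting at positions 15, 23, 42.
MspI cuts at 3 sites.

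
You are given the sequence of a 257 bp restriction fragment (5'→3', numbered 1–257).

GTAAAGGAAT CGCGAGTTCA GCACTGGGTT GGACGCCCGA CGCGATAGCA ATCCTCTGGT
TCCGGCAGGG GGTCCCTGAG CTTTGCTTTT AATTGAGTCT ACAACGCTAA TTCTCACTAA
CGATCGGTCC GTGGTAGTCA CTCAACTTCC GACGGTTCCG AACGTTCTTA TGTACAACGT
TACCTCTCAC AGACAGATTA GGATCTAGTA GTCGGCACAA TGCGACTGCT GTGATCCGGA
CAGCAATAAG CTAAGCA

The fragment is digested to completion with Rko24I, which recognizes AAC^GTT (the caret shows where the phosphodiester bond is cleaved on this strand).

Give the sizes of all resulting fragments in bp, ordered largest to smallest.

163, 79, 15 bp

Rko24I sites (AACGTT) start at positions 161, 176.
Rko24I cuts after base 3 of each site, so after positions 163, 178.
Linear molecule, 2 cuts → 3 fragments:
  1–163 → 163 bp
  164–178 → 15 bp
  179–257 → 79 bp
Sorted largest to smallest: 163, 79, 15 bp.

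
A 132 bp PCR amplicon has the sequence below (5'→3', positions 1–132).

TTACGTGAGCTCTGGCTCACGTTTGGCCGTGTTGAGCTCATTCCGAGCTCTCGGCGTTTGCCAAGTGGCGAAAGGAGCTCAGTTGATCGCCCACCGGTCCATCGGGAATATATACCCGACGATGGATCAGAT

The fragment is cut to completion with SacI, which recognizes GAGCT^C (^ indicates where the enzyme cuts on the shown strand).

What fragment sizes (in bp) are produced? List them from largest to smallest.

SacI sites (GAGCTC) start at positions 7, 34, 45, 75.
SacI cuts after base 5 of each site (before the last base), so after positions 11, 38, 49, 79.
Linear molecule, 4 cuts → 5 fragments:
  1–11 → 11 bp
  12–38 → 27 bp
  39–49 → 11 bp
  50–79 → 30 bp
  80–132 → 53 bp
Sorted largest to smallest: 53, 30, 27, 11, 11 bp.

53, 30, 27, 11, 11 bp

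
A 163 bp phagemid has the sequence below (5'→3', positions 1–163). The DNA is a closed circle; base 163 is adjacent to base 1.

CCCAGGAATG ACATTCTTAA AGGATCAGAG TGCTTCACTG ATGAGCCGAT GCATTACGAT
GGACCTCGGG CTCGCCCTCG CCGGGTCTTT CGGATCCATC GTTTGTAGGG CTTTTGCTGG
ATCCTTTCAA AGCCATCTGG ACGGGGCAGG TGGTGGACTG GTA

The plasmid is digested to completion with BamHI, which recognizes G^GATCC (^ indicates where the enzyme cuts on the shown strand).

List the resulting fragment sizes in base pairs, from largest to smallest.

BamHI sites (GGATCC) start at positions 92, 119.
BamHI cuts after the first base of each site, so after positions 92, 119.
Circular molecule, 2 cuts → 2 fragments:
  93–119 → 27 bp
  120–163 then 1–92 → 44 + 92 = 136 bp
Sorted largest to smallest: 136, 27 bp.

136, 27 bp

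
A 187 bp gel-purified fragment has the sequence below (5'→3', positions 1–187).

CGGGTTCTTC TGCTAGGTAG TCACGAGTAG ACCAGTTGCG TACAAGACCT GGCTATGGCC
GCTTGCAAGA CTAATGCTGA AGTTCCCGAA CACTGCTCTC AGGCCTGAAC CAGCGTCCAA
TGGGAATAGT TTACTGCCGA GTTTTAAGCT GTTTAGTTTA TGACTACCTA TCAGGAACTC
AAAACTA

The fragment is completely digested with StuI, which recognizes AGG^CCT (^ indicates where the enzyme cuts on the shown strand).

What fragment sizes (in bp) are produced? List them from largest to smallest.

The StuI site (AGGCCT) starts at position 101.
StuI cuts after base 3 of each site, so after position 103.
Linear molecule, 1 cut → 2 fragments:
  1–103 → 103 bp
  104–187 → 84 bp
Sorted largest to smallest: 103, 84 bp.

103, 84 bp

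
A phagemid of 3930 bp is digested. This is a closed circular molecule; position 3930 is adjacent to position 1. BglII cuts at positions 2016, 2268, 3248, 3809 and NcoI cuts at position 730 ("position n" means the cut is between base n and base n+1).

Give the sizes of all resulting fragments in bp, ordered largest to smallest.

Combined cut positions (sorted): 730, 2016, 2268, 3248, 3809.
Circular molecule, 5 cuts → 5 fragments:
  2016 − 730 = 1286 bp
  2268 − 2016 = 252 bp
  3248 − 2268 = 980 bp
  3809 − 3248 = 561 bp
  wrap: 3930 − 3809 + 730 = 851 bp
Sorted largest to smallest: 1286, 980, 851, 561, 252 bp.

1286, 980, 851, 561, 252 bp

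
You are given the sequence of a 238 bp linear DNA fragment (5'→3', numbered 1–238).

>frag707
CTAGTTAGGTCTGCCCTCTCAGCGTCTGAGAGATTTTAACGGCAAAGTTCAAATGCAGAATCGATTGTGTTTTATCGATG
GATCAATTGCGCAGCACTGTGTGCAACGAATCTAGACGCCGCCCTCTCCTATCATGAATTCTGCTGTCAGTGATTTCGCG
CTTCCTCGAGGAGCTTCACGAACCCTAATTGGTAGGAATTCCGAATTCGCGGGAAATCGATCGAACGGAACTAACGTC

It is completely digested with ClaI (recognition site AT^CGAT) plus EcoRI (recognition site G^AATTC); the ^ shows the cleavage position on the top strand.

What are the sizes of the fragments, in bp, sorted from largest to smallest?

ClaI sites (ATCGAT) start at positions 60, 74, 216.
ClaI cuts after base 2 of each site, so after positions 61, 75, 217.
EcoRI sites (GAATTC) start at positions 136, 196, 203.
EcoRI cuts after the first base of each site, so after positions 136, 196, 203.
Combined cut positions: 61, 75, 136, 196, 203, 217.
Linear molecule, 6 cuts → 7 fragments:
  1–61 → 61 bp
  62–75 → 14 bp
  76–136 → 61 bp
  137–196 → 60 bp
  197–203 → 7 bp
  204–217 → 14 bp
  218–238 → 21 bp
Sorted largest to smallest: 61, 61, 60, 21, 14, 14, 7 bp.

61, 61, 60, 21, 14, 14, 7 bp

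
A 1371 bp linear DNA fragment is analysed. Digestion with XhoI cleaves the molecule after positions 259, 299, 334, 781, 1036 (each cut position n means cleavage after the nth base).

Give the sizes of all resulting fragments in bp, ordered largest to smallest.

Linear molecule, 5 cuts → 6 fragments:
  259 − 0 = 259 bp
  299 − 259 = 40 bp
  334 − 299 = 35 bp
  781 − 334 = 447 bp
  1036 − 781 = 255 bp
  1371 − 1036 = 335 bp
Sorted largest to smallest: 447, 335, 259, 255, 40, 35 bp.

447, 335, 259, 255, 40, 35 bp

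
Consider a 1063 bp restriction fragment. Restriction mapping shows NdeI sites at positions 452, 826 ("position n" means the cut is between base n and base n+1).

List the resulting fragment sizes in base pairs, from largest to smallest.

Linear molecule, 2 cuts → 3 fragments:
  452 − 0 = 452 bp
  826 − 452 = 374 bp
  1063 − 826 = 237 bp
Sorted largest to smallest: 452, 374, 237 bp.

452, 374, 237 bp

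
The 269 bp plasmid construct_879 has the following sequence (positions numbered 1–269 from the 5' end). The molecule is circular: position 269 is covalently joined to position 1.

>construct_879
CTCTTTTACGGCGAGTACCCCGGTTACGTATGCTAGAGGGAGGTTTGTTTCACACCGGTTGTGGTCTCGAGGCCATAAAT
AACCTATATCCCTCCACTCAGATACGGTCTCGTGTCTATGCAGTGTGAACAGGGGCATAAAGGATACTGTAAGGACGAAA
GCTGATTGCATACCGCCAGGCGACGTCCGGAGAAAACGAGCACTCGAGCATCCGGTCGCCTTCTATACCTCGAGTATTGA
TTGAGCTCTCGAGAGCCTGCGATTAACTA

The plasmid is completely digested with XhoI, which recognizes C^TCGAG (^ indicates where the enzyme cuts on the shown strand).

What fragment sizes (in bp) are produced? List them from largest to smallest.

137, 87, 26, 19 bp

XhoI sites (CTCGAG) start at positions 66, 203, 229, 248.
XhoI cuts after the first base of each site, so after positions 66, 203, 229, 248.
Circular molecule, 4 cuts → 4 fragments:
  67–203 → 137 bp
  204–229 → 26 bp
  230–248 → 19 bp
  249–269 then 1–66 → 21 + 66 = 87 bp
Sorted largest to smallest: 137, 87, 26, 19 bp.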